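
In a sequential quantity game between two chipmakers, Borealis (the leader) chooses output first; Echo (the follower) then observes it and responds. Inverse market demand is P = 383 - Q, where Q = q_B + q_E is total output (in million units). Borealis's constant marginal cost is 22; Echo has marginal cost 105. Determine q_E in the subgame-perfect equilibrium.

Solve by backward induction. Given q_B, the follower Echo maximises π_E = (383 - q_B - q_E)q_E - 105q_E.
Setting the follower's marginal profit to zero, 278 - q_B - 2q_E = 0, i.e. q_E = (278 - q_B)/2.
Borealis substitutes q_E(q_B) into its own profit: π_B = q_B(383 - q_B - (278 - q_B)/2) - 22q_B = (244 - (1/2)q_B)q_B - 22q_B.
Leader FOC: 222 - q_B = 0, so q_B = 222.
Then q_E = (278 - 222)/2 = 28.

28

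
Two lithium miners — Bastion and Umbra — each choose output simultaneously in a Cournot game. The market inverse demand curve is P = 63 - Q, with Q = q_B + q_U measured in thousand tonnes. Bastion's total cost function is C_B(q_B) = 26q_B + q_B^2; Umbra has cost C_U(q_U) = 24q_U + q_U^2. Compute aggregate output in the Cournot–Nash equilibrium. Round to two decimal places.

Bastion's profit: π_B = (63 - Q)q_B - (26q_B + q_B²). Setting ∂π_B/∂q_B = 0: 37 - 4q_B - (q_U) = 0.
Umbra's profit: π_U = (63 - Q)q_U - (24q_U + q_U²). Setting ∂π_U/∂q_U = 0: 39 - 4q_U - (q_B) = 0.
Best responses: q_B = (37 - q_U)/4, q_U = (39 - q_B)/4.
Substituting one into the other gives q_B = 109/15 and q_U = 119/15.
Total output Q = 109/15 + 119/15 = 76/5.

15.20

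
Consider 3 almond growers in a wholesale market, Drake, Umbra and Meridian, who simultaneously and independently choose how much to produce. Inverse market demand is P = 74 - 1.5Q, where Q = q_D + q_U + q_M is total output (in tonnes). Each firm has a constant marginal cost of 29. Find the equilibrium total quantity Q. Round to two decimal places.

22.50

A representative firm's profit is π_i = q_i(74 - 1.5Q) - 29q_i.
Setting ∂π_i/∂q_i = 0 with rivals' quantities fixed: 45 - 3q_i - (3/2)·Σ_{j≠i} q_j = 0.
With identical firms every q_j equals q_i, so Σ_{j≠i} q_j = 2q_i and 45 = 6q_i, giving q_i = 15/2.
Total output Q = 15/2 + 15/2 + 15/2 = 45/2.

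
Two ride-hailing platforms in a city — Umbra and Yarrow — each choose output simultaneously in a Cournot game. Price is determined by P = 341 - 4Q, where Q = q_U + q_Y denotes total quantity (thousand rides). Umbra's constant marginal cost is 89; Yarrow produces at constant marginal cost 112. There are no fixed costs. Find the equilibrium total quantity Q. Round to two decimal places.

40.08

Umbra's profit: π_U = (341 - 4Q)q_U - (89q_U). Setting ∂π_U/∂q_U = 0: 252 - 8q_U - 4(q_Y) = 0.
Yarrow's first-order condition: 229 - 8q_Y - 4(q_U) = 0.
Rearranging gives the reaction functions q_U = (252 - 4q_Y)/8 and q_Y = (229 - 4q_U)/8.
Solving the pair: q_U = 275/12, q_Y = 103/6.
Total output Q = 275/12 + 103/6 = 481/12.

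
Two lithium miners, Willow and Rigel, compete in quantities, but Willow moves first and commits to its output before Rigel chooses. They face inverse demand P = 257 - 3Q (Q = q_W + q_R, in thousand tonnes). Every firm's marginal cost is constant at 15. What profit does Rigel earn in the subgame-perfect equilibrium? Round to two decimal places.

Solve by backward induction. Given q_W, the follower Rigel maximises π_R = (257 - 3q_W - 3q_R)q_R - 15q_R.
Setting the follower's marginal profit to zero, 242 - 3q_W - 6q_R = 0, i.e. q_R = (242 - 3q_W)/6.
The leader anticipates this reaction. Substituting into P = 257 - 3Q gives P = 136 - (3/2)q_W, so π_W = (136 - (3/2)q_W)q_W - 15q_W.
The leader's first-order condition 121 - 3q_W = 0 yields q_W = 121/3.
Then q_R = (242 - 3·(121/3))/6 = 121/6.
Price P = 257 - 3·(121/2) = 151/2.
Rigel's profit: (151/2 - 15)·(121/6) = 1220.0833.

1220.08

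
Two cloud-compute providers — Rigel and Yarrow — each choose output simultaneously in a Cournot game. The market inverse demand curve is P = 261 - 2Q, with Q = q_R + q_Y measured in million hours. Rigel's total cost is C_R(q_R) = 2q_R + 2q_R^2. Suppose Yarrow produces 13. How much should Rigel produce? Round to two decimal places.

29.13

With the rival's output fixed at 13, Rigel's profit is π_R = (261 - 2·13 - 2q_R)q_R - (2q_R + 2q_R²) = (235 - 2q_R)q_R - (2q_R + 2q_R²).
∂π_R/∂q_R = 233 - 8q_R = 0, so q_R = 233/8.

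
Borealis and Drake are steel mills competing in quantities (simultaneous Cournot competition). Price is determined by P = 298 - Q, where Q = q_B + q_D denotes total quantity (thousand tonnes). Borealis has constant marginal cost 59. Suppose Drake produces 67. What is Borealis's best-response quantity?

With the rival's output fixed at 67, Borealis's profit is π_B = (298 - 67 - q_B)q_B - (59q_B) = (231 - q_B)q_B - (59q_B).
∂π_B/∂q_B = 172 - 2q_B = 0, so q_B = 86.

86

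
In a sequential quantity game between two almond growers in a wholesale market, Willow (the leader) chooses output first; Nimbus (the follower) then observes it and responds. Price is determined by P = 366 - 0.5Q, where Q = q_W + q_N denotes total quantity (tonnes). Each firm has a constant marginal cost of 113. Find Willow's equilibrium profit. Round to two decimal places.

Solve by backward induction. Given q_W, the follower Nimbus maximises π_N = (366 - (1/2)q_W - (1/2)q_N)q_N - 113q_N.
Follower FOC: 253 - (1/2)q_W - q_N = 0, so q_N(q_W) = (253 - (1/2)q_W).
Willow substitutes q_N(q_W) into its own profit: π_W = q_W(366 - (1/2)q_W - (253 - (1/2)q_W)/2) - 113q_W = (479/2 - (1/4)q_W)q_W - 113q_W.
The leader's first-order condition 253/2 - (1/2)q_W = 0 yields q_W = 253.
Then q_N = (253 - (1/2)·253) = 253/2.
Price P = 366 - (1/2)·(759/2) = 705/4.
Willow's profit: (705/4 - 113)·253 = 16002.2500.

16002.25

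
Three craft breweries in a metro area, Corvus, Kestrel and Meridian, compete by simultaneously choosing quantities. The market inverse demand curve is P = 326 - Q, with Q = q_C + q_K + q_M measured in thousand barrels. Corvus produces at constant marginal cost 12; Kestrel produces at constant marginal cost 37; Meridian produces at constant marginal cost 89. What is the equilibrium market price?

Corvus's profit: π_C = (326 - Q)q_C - (12q_C). Setting ∂π_C/∂q_C = 0: 314 - 2q_C - (q_K + q_M) = 0.
Kestrel's first-order condition: 289 - 2q_K - (q_C + q_M) = 0.
Meridian's profit: π_M = (326 - Q)q_M - (89q_M). Setting ∂π_M/∂q_M = 0: 237 - 2q_M - (q_C + q_K) = 0.
Adding the 3 first-order conditions: 840 − 4Q = 0, so Q = 210.
Back-substituting: q_C = (314 − 210) = 104, q_K = (289 − 210) = 79, q_M = (237 − 210) = 27.
Total output Q = 210, so price P = 326 - 210 = 116.

116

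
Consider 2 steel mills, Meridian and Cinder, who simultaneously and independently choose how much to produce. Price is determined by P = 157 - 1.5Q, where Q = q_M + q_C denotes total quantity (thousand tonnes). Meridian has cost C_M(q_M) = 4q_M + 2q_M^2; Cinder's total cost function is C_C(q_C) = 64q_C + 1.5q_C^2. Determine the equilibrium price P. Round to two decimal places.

Meridian's profit: π_M = (157 - 1.5Q)q_M - (4q_M + 2q_M²). Setting ∂π_M/∂q_M = 0: 153 - 7q_M - (3/2)(q_C) = 0.
Cinder's first-order condition: 93 - 6q_C - (3/2)(q_M) = 0.
Rearranging gives the reaction functions q_M = (153 - (3/2)q_C)/7 and q_C = (93 - (3/2)q_M)/6.
Substituting one into the other gives q_M = 1038/53 and q_C = 562/53.
Total output Q = 1600/53, so price P = 157 - (3/2)·(1600/53) = 111.7170.

111.72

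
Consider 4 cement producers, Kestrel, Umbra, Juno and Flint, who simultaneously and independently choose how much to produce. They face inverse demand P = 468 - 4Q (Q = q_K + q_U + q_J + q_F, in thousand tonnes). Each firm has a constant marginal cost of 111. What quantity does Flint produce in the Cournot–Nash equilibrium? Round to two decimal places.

17.85

Each firm earns π_i = (468 - 4Q)q_i - 111q_i.
First-order condition (treating rivals' output as given): 357 - 8q_i - 4·Σ_{j≠i} q_j = 0.
By symmetry each firm produces the same amount; substituting Σ_{j≠i} q_j = 3q_i yields q_i = 357/20.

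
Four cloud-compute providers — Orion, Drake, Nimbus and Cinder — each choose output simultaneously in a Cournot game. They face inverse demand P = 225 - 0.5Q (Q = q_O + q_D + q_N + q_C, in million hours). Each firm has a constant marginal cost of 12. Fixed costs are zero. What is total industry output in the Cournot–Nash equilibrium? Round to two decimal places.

340.80

Each firm earns π_i = (225 - 0.5Q)q_i - 12q_i.
Setting ∂π_i/∂q_i = 0 with rivals' quantities fixed: 213 - q_i - (1/2)·Σ_{j≠i} q_j = 0.
By symmetry each firm produces the same amount; substituting Σ_{j≠i} q_j = 3q_i yields q_i = 213/(5/2) = 426/5.
Total output Q = 426/5 + 426/5 + 426/5 + 426/5 = 1704/5.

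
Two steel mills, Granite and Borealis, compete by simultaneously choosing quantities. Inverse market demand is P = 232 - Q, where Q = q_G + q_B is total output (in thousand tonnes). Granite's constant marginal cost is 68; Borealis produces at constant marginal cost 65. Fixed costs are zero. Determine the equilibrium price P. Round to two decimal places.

121.67

Granite's profit: π_G = (232 - Q)q_G - (68q_G). Setting ∂π_G/∂q_G = 0: 164 - 2q_G - (q_B) = 0.
Borealis's profit: π_B = (232 - Q)q_B - (65q_B). Setting ∂π_B/∂q_B = 0: 167 - 2q_B - (q_G) = 0.
Rearranging gives the reaction functions q_G = (164 - q_B)/2 and q_B = (167 - q_G)/2.
Solving the pair: q_G = 161/3, q_B = 170/3.
Total output Q = 331/3, so price P = 232 - 331/3 = 365/3.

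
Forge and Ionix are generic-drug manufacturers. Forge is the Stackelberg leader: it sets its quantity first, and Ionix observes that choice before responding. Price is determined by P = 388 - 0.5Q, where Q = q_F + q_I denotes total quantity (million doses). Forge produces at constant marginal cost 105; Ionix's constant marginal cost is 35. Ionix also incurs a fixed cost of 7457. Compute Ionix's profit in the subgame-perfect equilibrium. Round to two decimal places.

22924.13

The follower Ionix best-responds to any q_F: π_I = (388 - 0.5Q)q_I - 35q_I.
Setting the follower's marginal profit to zero, 353 - (1/2)q_F - q_I = 0, i.e. q_I = (353 - (1/2)q_F).
The leader anticipates this reaction. Substituting into P = 388 - 0.5Q gives P = 423/2 - (1/4)q_F, so π_F = (423/2 - (1/4)q_F)q_F - 105q_F.
Maximising: ∂π_F/∂q_F = 213/2 - (1/2)q_F = 0, giving q_F = 213.
Then q_I = (353 - (1/2)·213) = 493/2.
Price P = 388 - (1/2)·(919/2) = 633/4.
Ionix's profit: (633/4 - 35)·(493/2) - 7457 = 22924.1250.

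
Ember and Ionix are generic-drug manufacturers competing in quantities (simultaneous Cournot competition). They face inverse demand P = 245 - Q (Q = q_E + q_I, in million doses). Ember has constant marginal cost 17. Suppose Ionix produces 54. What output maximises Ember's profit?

With the rival's output fixed at 54, Ember's profit is π_E = (245 - 54 - q_E)q_E - (17q_E) = (191 - q_E)q_E - (17q_E).
∂π_E/∂q_E = 174 - 2q_E = 0, so q_E = 87.

87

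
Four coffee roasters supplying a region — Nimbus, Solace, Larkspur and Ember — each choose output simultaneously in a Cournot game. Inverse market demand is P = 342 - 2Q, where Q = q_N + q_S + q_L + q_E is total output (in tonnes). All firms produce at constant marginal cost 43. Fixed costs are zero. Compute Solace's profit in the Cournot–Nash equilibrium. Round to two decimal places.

Each firm earns π_i = (342 - 2Q)q_i - 43q_i.
First-order condition (treating rivals' output as given): 299 - 4q_i - 2·Σ_{j≠i} q_j = 0.
By symmetry each firm produces the same amount; substituting Σ_{j≠i} q_j = 3q_i yields q_i = 299/10.
Price P = 342 - 2·(598/5) = 514/5.
Solace's profit: (514/5 - 43)·(299/10) = 1788.0200.

1788.02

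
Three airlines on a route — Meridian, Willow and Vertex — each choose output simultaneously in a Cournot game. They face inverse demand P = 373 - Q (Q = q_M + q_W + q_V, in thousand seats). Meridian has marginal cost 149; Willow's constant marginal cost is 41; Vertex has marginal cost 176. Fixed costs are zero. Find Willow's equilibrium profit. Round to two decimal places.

20664.06

Meridian's profit: π_M = (373 - Q)q_M - (149q_M). Setting ∂π_M/∂q_M = 0: 224 - 2q_M - (q_W + q_V) = 0.
Willow's profit: π_W = (373 - Q)q_W - (41q_W). Setting ∂π_W/∂q_W = 0: 332 - 2q_W - (q_M + q_V) = 0.
Vertex's profit: π_V = (373 - Q)q_V - (176q_V). Setting ∂π_V/∂q_V = 0: 197 - 2q_V - (q_M + q_W) = 0.
Summing all 3 equations gives 753 − 4Q = 0, hence Q = 753/4.
Back-substituting: q_M = (224 − 753/4) = 143/4, q_W = (332 − 753/4) = 575/4, q_V = (197 − 753/4) = 35/4.
Price P = 373 - 753/4 = 739/4.
Willow's profit: (739/4 - 41)·(575/4) = 20664.0625.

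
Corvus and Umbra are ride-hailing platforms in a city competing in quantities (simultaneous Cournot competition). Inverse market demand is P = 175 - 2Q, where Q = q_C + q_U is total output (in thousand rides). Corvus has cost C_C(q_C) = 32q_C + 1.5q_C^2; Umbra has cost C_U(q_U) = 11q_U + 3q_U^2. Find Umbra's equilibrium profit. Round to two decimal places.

852.90

Corvus's profit: π_C = (175 - 2Q)q_C - (32q_C + (3/2)q_C²). Setting ∂π_C/∂q_C = 0: 143 - 7q_C - 2(q_U) = 0.
Umbra's profit: π_U = (175 - 2Q)q_U - (11q_U + 3q_U²). Setting ∂π_U/∂q_U = 0: 164 - 10q_U - 2(q_C) = 0.
So q_C = (143 - 2q_U)/7 and q_U = (164 - 2q_C)/10.
Solving the pair: q_C = 551/33, q_U = 431/33.
Price P = 175 - 2·(982/33) = 115.4848.
Umbra's profit: 115.4848·(431/33) - 11·(431/33) - 3(431/33)² = 852.8972.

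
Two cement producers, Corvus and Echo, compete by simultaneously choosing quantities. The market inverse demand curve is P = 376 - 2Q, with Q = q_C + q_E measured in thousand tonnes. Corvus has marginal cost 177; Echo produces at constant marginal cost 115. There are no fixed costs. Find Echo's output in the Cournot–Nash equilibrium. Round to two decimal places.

53.83

Corvus's profit: π_C = (376 - 2Q)q_C - (177q_C). Setting ∂π_C/∂q_C = 0: 199 - 4q_C - 2(q_E) = 0.
Echo's profit: π_E = (376 - 2Q)q_E - (115q_E). Setting ∂π_E/∂q_E = 0: 261 - 4q_E - 2(q_C) = 0.
Rearranging gives the reaction functions q_C = (199 - 2q_E)/4 and q_E = (261 - 2q_C)/4.
Substituting one into the other gives q_C = 137/6 and q_E = 323/6.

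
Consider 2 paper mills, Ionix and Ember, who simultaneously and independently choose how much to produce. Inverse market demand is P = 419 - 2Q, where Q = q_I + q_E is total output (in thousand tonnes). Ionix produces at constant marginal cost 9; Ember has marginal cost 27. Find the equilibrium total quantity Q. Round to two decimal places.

Ionix's profit: π_I = (419 - 2Q)q_I - (9q_I). Setting ∂π_I/∂q_I = 0: 410 - 4q_I - 2(q_E) = 0.
Ember's profit: π_E = (419 - 2Q)q_E - (27q_E). Setting ∂π_E/∂q_E = 0: 392 - 4q_E - 2(q_I) = 0.
So q_I = (410 - 2q_E)/4 and q_E = (392 - 2q_I)/4.
Solving the pair: q_I = 214/3, q_E = 187/3.
Total output Q = 214/3 + 187/3 = 401/3.

133.67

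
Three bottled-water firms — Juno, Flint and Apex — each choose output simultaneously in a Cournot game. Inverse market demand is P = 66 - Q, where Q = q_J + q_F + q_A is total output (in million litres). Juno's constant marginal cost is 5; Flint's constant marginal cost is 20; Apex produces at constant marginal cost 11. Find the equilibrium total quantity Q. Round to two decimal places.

Juno's profit: π_J = (66 - Q)q_J - (5q_J). Setting ∂π_J/∂q_J = 0: 61 - 2q_J - (q_F + q_A) = 0.
Flint's first-order condition: 46 - 2q_F - (q_J + q_A) = 0.
Apex's profit: π_A = (66 - Q)q_A - (11q_A). Setting ∂π_A/∂q_A = 0: 55 - 2q_A - (q_J + q_F) = 0.
Adding the 3 conditions: 162 − 2Q − 2Q = 0, i.e. Q = 81/2.
Back-substituting: q_J = (61 − 81/2) = 41/2, q_F = (46 − 81/2) = 11/2, q_A = (55 − 81/2) = 29/2.
Total output Q = 41/2 + 11/2 + 29/2 = 81/2.

40.50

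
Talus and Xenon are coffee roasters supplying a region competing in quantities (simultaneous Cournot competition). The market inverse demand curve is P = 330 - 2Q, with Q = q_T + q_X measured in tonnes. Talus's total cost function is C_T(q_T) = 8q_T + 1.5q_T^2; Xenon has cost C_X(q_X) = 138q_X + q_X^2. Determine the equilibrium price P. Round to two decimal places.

Talus's profit: π_T = (330 - 2Q)q_T - (8q_T + (3/2)q_T²). Setting ∂π_T/∂q_T = 0: 322 - 7q_T - 2(q_X) = 0.
Xenon's first-order condition: 192 - 6q_X - 2(q_T) = 0.
Rearranging gives the reaction functions q_T = (322 - 2q_X)/7 and q_X = (192 - 2q_T)/6.
Solving the pair: q_T = 774/19, q_X = 350/19.
Total output Q = 1124/19, so price P = 330 - 2·(1124/19) = 211.6842.

211.68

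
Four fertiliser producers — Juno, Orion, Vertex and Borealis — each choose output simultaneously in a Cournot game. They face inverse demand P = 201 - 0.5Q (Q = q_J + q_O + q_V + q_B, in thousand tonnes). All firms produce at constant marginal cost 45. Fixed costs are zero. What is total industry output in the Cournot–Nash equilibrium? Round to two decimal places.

249.60

Each firm earns π_i = (201 - 0.5Q)q_i - 45q_i.
First-order condition (treating rivals' output as given): 156 - q_i - (1/2)·Σ_{j≠i} q_j = 0.
By symmetry each firm produces the same amount; substituting Σ_{j≠i} q_j = 3q_i yields q_i = 156/(5/2) = 312/5.
Total output Q = 312/5 + 312/5 + 312/5 + 312/5 = 1248/5.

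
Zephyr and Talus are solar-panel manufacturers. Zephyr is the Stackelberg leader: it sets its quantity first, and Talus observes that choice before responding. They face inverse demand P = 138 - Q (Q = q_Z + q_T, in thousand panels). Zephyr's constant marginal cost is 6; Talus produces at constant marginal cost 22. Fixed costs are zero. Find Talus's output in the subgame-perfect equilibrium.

Solve by backward induction. Given q_Z, the follower Talus maximises π_T = (138 - q_Z - q_T)q_T - 22q_T.
∂π_T/∂q_T = 116 - q_Z - 2q_T = 0 gives the reaction function q_T = (116 - q_Z)/2.
Zephyr substitutes q_T(q_Z) into its own profit: π_Z = q_Z(138 - q_Z - (116 - q_Z)/2) - 6q_Z = (80 - (1/2)q_Z)q_Z - 6q_Z.
The leader's first-order condition 74 - q_Z = 0 yields q_Z = 74.
Then q_T = (116 - 74)/2 = 21.

21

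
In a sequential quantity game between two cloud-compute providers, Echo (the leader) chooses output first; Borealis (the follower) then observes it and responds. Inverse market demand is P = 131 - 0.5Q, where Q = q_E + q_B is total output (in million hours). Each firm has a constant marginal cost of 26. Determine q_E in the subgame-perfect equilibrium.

105

Solve by backward induction. Given q_E, the follower Borealis maximises π_B = (131 - (1/2)q_E - (1/2)q_B)q_B - 26q_B.
Setting the follower's marginal profit to zero, 105 - (1/2)q_E - q_B = 0, i.e. q_B = (105 - (1/2)q_E).
The leader anticipates this reaction. Substituting into P = 131 - 0.5Q gives P = 157/2 - (1/4)q_E, so π_E = (157/2 - (1/4)q_E)q_E - 26q_E.
Leader FOC: 105/2 - (1/2)q_E = 0, so q_E = 105.
Then q_B = (105 - (1/2)·105) = 105/2.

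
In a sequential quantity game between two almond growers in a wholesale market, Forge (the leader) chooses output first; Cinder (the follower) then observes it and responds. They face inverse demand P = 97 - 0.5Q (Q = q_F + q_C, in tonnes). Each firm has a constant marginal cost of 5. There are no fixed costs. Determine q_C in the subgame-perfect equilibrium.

46

Solve by backward induction. Given q_F, the follower Cinder maximises π_C = (97 - (1/2)q_F - (1/2)q_C)q_C - 5q_C.
∂π_C/∂q_C = 92 - (1/2)q_F - q_C = 0 gives the reaction function q_C = (92 - (1/2)q_F).
The leader anticipates this reaction. Substituting into P = 97 - 0.5Q gives P = 51 - (1/4)q_F, so π_F = (51 - (1/4)q_F)q_F - 5q_F.
The leader's first-order condition 46 - (1/2)q_F = 0 yields q_F = 92.
Then q_C = (92 - (1/2)·92) = 46.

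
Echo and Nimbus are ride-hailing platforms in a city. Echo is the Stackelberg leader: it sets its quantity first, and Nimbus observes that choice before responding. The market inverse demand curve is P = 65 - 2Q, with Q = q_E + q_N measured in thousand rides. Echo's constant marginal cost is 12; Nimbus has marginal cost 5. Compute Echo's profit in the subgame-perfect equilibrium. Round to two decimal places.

132.25

Solve by backward induction. Given q_E, the follower Nimbus maximises π_N = (65 - 2q_E - 2q_N)q_N - 5q_N.
∂π_N/∂q_N = 60 - 2q_E - 4q_N = 0 gives the reaction function q_N = (60 - 2q_E)/4.
The leader anticipates this reaction. Substituting into P = 65 - 2Q gives P = 35 - q_E, so π_E = (35 - q_E)q_E - 12q_E.
Maximising: ∂π_E/∂q_E = 23 - 2q_E = 0, giving q_E = 23/2.
Then q_N = (60 - 2·(23/2))/4 = 37/4.
Price P = 65 - 2·(83/4) = 47/2.
Echo's profit: (47/2 - 12)·(23/2) = 529/4.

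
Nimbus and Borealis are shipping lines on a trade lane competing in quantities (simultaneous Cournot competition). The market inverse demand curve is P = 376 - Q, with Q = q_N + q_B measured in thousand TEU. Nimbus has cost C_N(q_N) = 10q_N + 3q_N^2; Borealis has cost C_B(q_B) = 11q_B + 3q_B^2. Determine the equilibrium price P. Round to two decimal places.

Nimbus's profit: π_N = (376 - Q)q_N - (10q_N + 3q_N²). Setting ∂π_N/∂q_N = 0: 366 - 8q_N - (q_B) = 0.
Borealis's profit: π_B = (376 - Q)q_B - (11q_B + 3q_B²). Setting ∂π_B/∂q_B = 0: 365 - 8q_B - (q_N) = 0.
Best responses: q_N = (366 - q_B)/8, q_B = (365 - q_N)/8.
Substituting one into the other gives q_N = 40.6825 and q_B = 40.5397.
Total output Q = 731/9, so price P = 376 - 731/9 = 294.7778.

294.78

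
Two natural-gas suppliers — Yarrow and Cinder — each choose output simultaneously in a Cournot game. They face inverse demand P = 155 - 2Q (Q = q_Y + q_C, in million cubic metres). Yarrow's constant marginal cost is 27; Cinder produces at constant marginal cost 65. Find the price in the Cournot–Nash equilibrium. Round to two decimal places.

Yarrow's profit: π_Y = (155 - 2Q)q_Y - (27q_Y). Setting ∂π_Y/∂q_Y = 0: 128 - 4q_Y - 2(q_C) = 0.
Cinder's profit: π_C = (155 - 2Q)q_C - (65q_C). Setting ∂π_C/∂q_C = 0: 90 - 4q_C - 2(q_Y) = 0.
So q_Y = (128 - 2q_C)/4 and q_C = (90 - 2q_Y)/4.
Solving the pair: q_Y = 83/3, q_C = 26/3.
Total output Q = 109/3, so price P = 155 - 2·(109/3) = 247/3.

82.33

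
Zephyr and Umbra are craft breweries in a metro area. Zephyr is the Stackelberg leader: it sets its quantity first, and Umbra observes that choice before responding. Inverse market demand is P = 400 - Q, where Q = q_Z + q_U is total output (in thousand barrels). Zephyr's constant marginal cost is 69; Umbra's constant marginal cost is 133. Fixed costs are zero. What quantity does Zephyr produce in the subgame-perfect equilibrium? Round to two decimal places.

The follower Umbra best-responds to any q_Z: π_U = (400 - Q)q_U - 133q_U.
∂π_U/∂q_U = 267 - q_Z - 2q_U = 0 gives the reaction function q_U = (267 - q_Z)/2.
Zephyr substitutes q_U(q_Z) into its own profit: π_Z = q_Z(400 - q_Z - (267 - q_Z)/2) - 69q_Z = (533/2 - (1/2)q_Z)q_Z - 69q_Z.
Maximising: ∂π_Z/∂q_Z = 395/2 - q_Z = 0, giving q_Z = 395/2.
Then q_U = (267 - 395/2)/2 = 139/4.

197.50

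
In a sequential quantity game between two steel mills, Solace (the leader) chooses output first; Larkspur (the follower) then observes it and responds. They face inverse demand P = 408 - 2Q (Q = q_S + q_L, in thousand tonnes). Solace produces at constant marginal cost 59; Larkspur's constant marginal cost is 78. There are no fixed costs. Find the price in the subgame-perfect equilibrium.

151

The follower Larkspur best-responds to any q_S: π_L = (408 - 2Q)q_L - 78q_L.
Follower FOC: 330 - 2q_S - 4q_L = 0, so q_L(q_S) = (330 - 2q_S)/4.
The leader anticipates this reaction. Substituting into P = 408 - 2Q gives P = 243 - q_S, so π_S = (243 - q_S)q_S - 59q_S.
Maximising: ∂π_S/∂q_S = 184 - 2q_S = 0, giving q_S = 92.
Then q_L = (330 - 2·92)/4 = 73/2.
Total output Q = 257/2, so price P = 408 - 2·(257/2) = 151.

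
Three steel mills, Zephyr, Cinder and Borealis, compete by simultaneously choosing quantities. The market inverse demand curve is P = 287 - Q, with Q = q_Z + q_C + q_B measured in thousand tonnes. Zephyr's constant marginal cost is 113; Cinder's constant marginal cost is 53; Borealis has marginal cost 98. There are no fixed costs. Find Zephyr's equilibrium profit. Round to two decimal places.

Zephyr's profit: π_Z = (287 - Q)q_Z - (113q_Z). Setting ∂π_Z/∂q_Z = 0: 174 - 2q_Z - (q_C + q_B) = 0.
Cinder's first-order condition: 234 - 2q_C - (q_Z + q_B) = 0.
Borealis's first-order condition: 189 - 2q_B - (q_Z + q_C) = 0.
Summing all 3 equations gives 597 − 4Q = 0, hence Q = 597/4.
Back-substituting: q_Z = (174 − 597/4) = 99/4, q_C = (234 − 597/4) = 339/4, q_B = (189 − 597/4) = 159/4.
Price P = 287 - 597/4 = 551/4.
Zephyr's profit: (551/4 - 113)·(99/4) = 612.5625.

612.56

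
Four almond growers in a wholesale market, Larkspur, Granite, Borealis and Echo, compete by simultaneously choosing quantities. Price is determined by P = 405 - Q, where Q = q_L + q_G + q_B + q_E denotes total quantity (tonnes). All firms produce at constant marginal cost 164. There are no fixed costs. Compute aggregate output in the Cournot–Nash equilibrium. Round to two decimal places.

192.80

Each firm earns π_i = (405 - Q)q_i - 164q_i.
Setting ∂π_i/∂q_i = 0 with rivals' quantities fixed: 241 - 2q_i - Σ_{j≠i} q_j = 0.
By symmetry each firm produces the same amount; substituting Σ_{j≠i} q_j = 3q_i yields q_i = 241/5.
Total output Q = 241/5 + 241/5 + 241/5 + 241/5 = 964/5.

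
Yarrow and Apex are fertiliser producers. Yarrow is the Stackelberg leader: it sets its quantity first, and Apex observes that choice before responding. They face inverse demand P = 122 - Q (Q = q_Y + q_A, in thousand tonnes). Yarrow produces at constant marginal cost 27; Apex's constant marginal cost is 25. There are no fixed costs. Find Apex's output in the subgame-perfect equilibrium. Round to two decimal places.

25.25

Solve by backward induction. Given q_Y, the follower Apex maximises π_A = (122 - q_Y - q_A)q_A - 25q_A.
∂π_A/∂q_A = 97 - q_Y - 2q_A = 0 gives the reaction function q_A = (97 - q_Y)/2.
Yarrow substitutes q_A(q_Y) into its own profit: π_Y = q_Y(122 - q_Y - (97 - q_Y)/2) - 27q_Y = (147/2 - (1/2)q_Y)q_Y - 27q_Y.
The leader's first-order condition 93/2 - q_Y = 0 yields q_Y = 93/2.
Then q_A = (97 - 93/2)/2 = 101/4.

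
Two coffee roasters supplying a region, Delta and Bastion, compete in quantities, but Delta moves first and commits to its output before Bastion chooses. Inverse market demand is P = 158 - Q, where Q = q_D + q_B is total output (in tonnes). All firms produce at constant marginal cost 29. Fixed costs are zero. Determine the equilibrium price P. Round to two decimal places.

The follower Bastion best-responds to any q_D: π_B = (158 - Q)q_B - 29q_B.
Setting the follower's marginal profit to zero, 129 - q_D - 2q_B = 0, i.e. q_B = (129 - q_D)/2.
Delta substitutes q_B(q_D) into its own profit: π_D = q_D(158 - q_D - (129 - q_D)/2) - 29q_D = (187/2 - (1/2)q_D)q_D - 29q_D.
Maximising: ∂π_D/∂q_D = 129/2 - q_D = 0, giving q_D = 129/2.
Then q_B = (129 - 129/2)/2 = 129/4.
Total output Q = 387/4, so price P = 158 - 387/4 = 245/4.

61.25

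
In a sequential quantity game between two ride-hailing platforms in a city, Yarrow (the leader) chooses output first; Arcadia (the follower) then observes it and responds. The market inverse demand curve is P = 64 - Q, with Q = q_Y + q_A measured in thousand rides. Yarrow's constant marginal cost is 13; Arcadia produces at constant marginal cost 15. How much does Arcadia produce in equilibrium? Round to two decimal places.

11.25

Solve by backward induction. Given q_Y, the follower Arcadia maximises π_A = (64 - q_Y - q_A)q_A - 15q_A.
Follower FOC: 49 - q_Y - 2q_A = 0, so q_A(q_Y) = (49 - q_Y)/2.
The leader anticipates this reaction. Substituting into P = 64 - Q gives P = 79/2 - (1/2)q_Y, so π_Y = (79/2 - (1/2)q_Y)q_Y - 13q_Y.
Leader FOC: 53/2 - q_Y = 0, so q_Y = 53/2.
Then q_A = (49 - 53/2)/2 = 45/4.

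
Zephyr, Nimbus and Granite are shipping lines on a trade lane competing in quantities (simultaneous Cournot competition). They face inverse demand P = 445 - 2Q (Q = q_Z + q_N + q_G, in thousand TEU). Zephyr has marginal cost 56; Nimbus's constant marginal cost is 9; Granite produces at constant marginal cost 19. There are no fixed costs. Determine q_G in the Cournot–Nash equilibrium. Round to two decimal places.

56.63

Zephyr's profit: π_Z = (445 - 2Q)q_Z - (56q_Z). Setting ∂π_Z/∂q_Z = 0: 389 - 4q_Z - 2(q_N + q_G) = 0.
Nimbus's first-order condition: 436 - 4q_N - 2(q_Z + q_G) = 0.
Granite's profit: π_G = (445 - 2Q)q_G - (19q_G). Setting ∂π_G/∂q_G = 0: 426 - 4q_G - 2(q_Z + q_N) = 0.
Adding the 3 conditions: 1251 − 4Q − 4Q = 0, i.e. Q = 1251/8.
Back-substituting: q_Z = (389 − 1251/4)/2 = 305/8, q_N = (436 − 1251/4)/2 = 493/8, q_G = (426 − 1251/4)/2 = 453/8.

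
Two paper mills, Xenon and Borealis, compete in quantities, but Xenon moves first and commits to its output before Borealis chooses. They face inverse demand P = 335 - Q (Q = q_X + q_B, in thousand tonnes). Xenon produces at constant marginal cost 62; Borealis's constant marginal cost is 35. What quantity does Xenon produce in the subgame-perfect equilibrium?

The follower Borealis best-responds to any q_X: π_B = (335 - Q)q_B - 35q_B.
∂π_B/∂q_B = 300 - q_X - 2q_B = 0 gives the reaction function q_B = (300 - q_X)/2.
Xenon substitutes q_B(q_X) into its own profit: π_X = q_X(335 - q_X - (300 - q_X)/2) - 62q_X = (185 - (1/2)q_X)q_X - 62q_X.
Maximising: ∂π_X/∂q_X = 123 - q_X = 0, giving q_X = 123.
Then q_B = (300 - 123)/2 = 177/2.

123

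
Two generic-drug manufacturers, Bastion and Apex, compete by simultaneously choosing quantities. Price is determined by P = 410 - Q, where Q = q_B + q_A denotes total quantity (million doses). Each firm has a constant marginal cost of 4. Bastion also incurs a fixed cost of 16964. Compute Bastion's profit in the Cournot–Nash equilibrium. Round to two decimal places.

A representative firm's profit is π_i = q_i(410 - Q) - 4q_i.
First-order condition (treating rivals' output as given): 406 - 2q_i - q_j = 0.
By symmetry each firm produces the same amount; substituting q_j = q_i yields q_i = 406/3.
Price P = 410 - 812/3 = 418/3.
Bastion's profit: (418/3 - 4)·(406/3) - 16964 = 1351.1111.

1351.11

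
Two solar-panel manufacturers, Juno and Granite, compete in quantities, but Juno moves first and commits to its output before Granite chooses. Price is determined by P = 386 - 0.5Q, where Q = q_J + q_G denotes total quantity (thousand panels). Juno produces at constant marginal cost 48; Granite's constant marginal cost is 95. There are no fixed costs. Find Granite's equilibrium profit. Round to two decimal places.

Solve by backward induction. Given q_J, the follower Granite maximises π_G = (386 - (1/2)q_J - (1/2)q_G)q_G - 95q_G.
Setting the follower's marginal profit to zero, 291 - (1/2)q_J - q_G = 0, i.e. q_G = (291 - (1/2)q_J).
Juno substitutes q_G(q_J) into its own profit: π_J = q_J(386 - (1/2)q_J - (291 - (1/2)q_J)/2) - 48q_J = (481/2 - (1/4)q_J)q_J - 48q_J.
Maximising: ∂π_J/∂q_J = 385/2 - (1/2)q_J = 0, giving q_J = 385.
Then q_G = (291 - (1/2)·385) = 197/2.
Price P = 386 - (1/2)·(967/2) = 577/4.
Granite's profit: (577/4 - 95)·(197/2) = 4851.1250.

4851.13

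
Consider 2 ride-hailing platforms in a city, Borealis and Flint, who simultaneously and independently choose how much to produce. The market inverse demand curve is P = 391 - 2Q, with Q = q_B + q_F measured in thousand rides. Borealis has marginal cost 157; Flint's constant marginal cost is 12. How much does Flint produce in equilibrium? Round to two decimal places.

Borealis's profit: π_B = (391 - 2Q)q_B - (157q_B). Setting ∂π_B/∂q_B = 0: 234 - 4q_B - 2(q_F) = 0.
Flint's profit: π_F = (391 - 2Q)q_F - (12q_F). Setting ∂π_F/∂q_F = 0: 379 - 4q_F - 2(q_B) = 0.
Rearranging gives the reaction functions q_B = (234 - 2q_F)/4 and q_F = (379 - 2q_B)/4.
Solving the pair: q_B = 89/6, q_F = 262/3.

87.33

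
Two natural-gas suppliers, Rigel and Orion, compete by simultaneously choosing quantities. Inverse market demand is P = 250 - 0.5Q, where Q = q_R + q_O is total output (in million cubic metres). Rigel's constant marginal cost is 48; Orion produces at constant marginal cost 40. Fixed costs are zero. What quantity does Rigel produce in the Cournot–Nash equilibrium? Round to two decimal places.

Rigel's profit: π_R = (250 - 0.5Q)q_R - (48q_R). Setting ∂π_R/∂q_R = 0: 202 - q_R - (1/2)(q_O) = 0.
Orion's first-order condition: 210 - q_O - (1/2)(q_R) = 0.
So q_R = (202 - (1/2)q_O) and q_O = (210 - (1/2)q_R).
Substituting one into the other gives q_R = 388/3 and q_O = 436/3.

129.33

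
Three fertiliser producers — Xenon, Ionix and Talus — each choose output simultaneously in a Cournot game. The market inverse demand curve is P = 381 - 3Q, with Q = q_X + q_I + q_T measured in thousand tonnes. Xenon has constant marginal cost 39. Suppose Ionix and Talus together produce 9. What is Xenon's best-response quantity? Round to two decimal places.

52.50

With rivals' combined output fixed at 9, Xenon's profit is π_X = (381 - 3·9 - 3q_X)q_X - (39q_X) = (354 - 3q_X)q_X - (39q_X).
∂π_X/∂q_X = 315 - 6q_X = 0, so q_X = 105/2.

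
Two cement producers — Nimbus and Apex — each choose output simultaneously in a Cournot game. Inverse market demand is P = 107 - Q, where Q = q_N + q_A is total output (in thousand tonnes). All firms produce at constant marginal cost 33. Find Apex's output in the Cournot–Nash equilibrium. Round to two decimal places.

A representative firm's profit is π_i = q_i(107 - Q) - 33q_i.
First-order condition (treating rivals' output as given): 74 - 2q_i - q_j = 0.
With identical firms every q_j equals q_i, so q_j = q_i and 74 = 3q_i, giving q_i = 74/3.

24.67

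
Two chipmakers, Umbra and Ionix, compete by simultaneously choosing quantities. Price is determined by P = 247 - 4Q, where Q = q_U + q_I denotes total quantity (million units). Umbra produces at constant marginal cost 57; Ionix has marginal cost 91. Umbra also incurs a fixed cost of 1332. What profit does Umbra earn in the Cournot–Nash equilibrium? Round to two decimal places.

Umbra's profit: π_U = (247 - 4Q)q_U - (57q_U). Setting ∂π_U/∂q_U = 0: 190 - 8q_U - 4(q_I) = 0.
Ionix's first-order condition: 156 - 8q_I - 4(q_U) = 0.
Best responses: q_U = (190 - 4q_I)/8, q_I = (156 - 4q_U)/8.
Solving the pair: q_U = 56/3, q_I = 61/6.
Price P = 247 - 4·(173/6) = 395/3.
Umbra's profit: (395/3 - 57)·(56/3) - 1332 = 556/9.

61.78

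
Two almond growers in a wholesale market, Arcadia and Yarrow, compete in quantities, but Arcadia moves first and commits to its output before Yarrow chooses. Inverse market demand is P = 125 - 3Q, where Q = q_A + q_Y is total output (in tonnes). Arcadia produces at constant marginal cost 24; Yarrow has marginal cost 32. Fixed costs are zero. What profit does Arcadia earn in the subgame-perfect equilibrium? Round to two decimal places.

495.04

The follower Yarrow best-responds to any q_A: π_Y = (125 - 3Q)q_Y - 32q_Y.
Follower FOC: 93 - 3q_A - 6q_Y = 0, so q_Y(q_A) = (93 - 3q_A)/6.
The leader anticipates this reaction. Substituting into P = 125 - 3Q gives P = 157/2 - (3/2)q_A, so π_A = (157/2 - (3/2)q_A)q_A - 24q_A.
Leader FOC: 109/2 - 3q_A = 0, so q_A = 109/6.
Then q_Y = (93 - 3·(109/6))/6 = 77/12.
Price P = 125 - 3·(295/12) = 205/4.
Arcadia's profit: (205/4 - 24)·(109/6) = 495.0417.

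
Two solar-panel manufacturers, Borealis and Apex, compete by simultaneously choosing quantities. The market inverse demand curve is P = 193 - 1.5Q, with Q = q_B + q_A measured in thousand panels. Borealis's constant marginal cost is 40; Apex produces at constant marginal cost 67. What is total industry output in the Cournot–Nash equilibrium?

Borealis's profit: π_B = (193 - 1.5Q)q_B - (40q_B). Setting ∂π_B/∂q_B = 0: 153 - 3q_B - (3/2)(q_A) = 0.
Apex's profit: π_A = (193 - 1.5Q)q_A - (67q_A). Setting ∂π_A/∂q_A = 0: 126 - 3q_A - (3/2)(q_B) = 0.
Best responses: q_B = (153 - (3/2)q_A)/3, q_A = (126 - (3/2)q_B)/3.
Solving the pair: q_B = 40, q_A = 22.
Total output Q = 40 + 22 = 62.

62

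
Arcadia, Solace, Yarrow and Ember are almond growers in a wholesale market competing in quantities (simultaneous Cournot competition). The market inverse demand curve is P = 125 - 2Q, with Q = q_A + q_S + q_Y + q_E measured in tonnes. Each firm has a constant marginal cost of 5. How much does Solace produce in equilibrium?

Each firm earns π_i = (125 - 2Q)q_i - 5q_i.
Setting ∂π_i/∂q_i = 0 with rivals' quantities fixed: 120 - 4q_i - 2·Σ_{j≠i} q_j = 0.
By symmetry each firm produces the same amount; substituting Σ_{j≠i} q_j = 3q_i yields q_i = 120/10 = 12.

12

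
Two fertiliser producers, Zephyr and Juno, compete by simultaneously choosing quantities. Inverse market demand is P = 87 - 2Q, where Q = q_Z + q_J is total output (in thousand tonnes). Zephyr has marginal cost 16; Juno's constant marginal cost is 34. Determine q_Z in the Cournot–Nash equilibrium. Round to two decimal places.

Zephyr's profit: π_Z = (87 - 2Q)q_Z - (16q_Z). Setting ∂π_Z/∂q_Z = 0: 71 - 4q_Z - 2(q_J) = 0.
Juno's profit: π_J = (87 - 2Q)q_J - (34q_J). Setting ∂π_J/∂q_J = 0: 53 - 4q_J - 2(q_Z) = 0.
Best responses: q_Z = (71 - 2q_J)/4, q_J = (53 - 2q_Z)/4.
Solving the pair: q_Z = 89/6, q_J = 35/6.

14.83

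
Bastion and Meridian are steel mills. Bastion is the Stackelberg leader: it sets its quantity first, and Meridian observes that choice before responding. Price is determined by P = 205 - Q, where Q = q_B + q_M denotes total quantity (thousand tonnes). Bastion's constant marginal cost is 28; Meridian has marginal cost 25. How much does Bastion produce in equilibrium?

87

The follower Meridian best-responds to any q_B: π_M = (205 - Q)q_M - 25q_M.
Follower FOC: 180 - q_B - 2q_M = 0, so q_M(q_B) = (180 - q_B)/2.
Bastion substitutes q_M(q_B) into its own profit: π_B = q_B(205 - q_B - (180 - q_B)/2) - 28q_B = (115 - (1/2)q_B)q_B - 28q_B.
Leader FOC: 87 - q_B = 0, so q_B = 87.
Then q_M = (180 - 87)/2 = 93/2.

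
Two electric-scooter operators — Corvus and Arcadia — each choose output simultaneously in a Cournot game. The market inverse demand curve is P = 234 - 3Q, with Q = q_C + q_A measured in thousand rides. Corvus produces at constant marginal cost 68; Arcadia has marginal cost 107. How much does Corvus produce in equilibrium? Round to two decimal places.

Corvus's profit: π_C = (234 - 3Q)q_C - (68q_C). Setting ∂π_C/∂q_C = 0: 166 - 6q_C - 3(q_A) = 0.
Arcadia's profit: π_A = (234 - 3Q)q_A - (107q_A). Setting ∂π_A/∂q_A = 0: 127 - 6q_A - 3(q_C) = 0.
Rearranging gives the reaction functions q_C = (166 - 3q_A)/6 and q_A = (127 - 3q_C)/6.
Substituting one into the other gives q_C = 205/9 and q_A = 88/9.

22.78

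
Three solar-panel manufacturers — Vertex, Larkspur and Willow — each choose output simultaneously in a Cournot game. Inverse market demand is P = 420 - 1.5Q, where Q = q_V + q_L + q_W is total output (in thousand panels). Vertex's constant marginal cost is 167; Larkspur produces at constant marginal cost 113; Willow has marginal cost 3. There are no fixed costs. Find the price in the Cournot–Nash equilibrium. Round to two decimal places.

Vertex's profit: π_V = (420 - 1.5Q)q_V - (167q_V). Setting ∂π_V/∂q_V = 0: 253 - 3q_V - (3/2)(q_L + q_W) = 0.
Larkspur's first-order condition: 307 - 3q_L - (3/2)(q_V + q_W) = 0.
Willow's profit: π_W = (420 - 1.5Q)q_W - (3q_W). Setting ∂π_W/∂q_W = 0: 417 - 3q_W - (3/2)(q_V + q_L) = 0.
Summing all 3 equations gives 977 − 6Q = 0, hence Q = 977/6.
Back-substituting: q_V = (253 − 977/4)/(3/2) = 35/6, q_L = (307 − 977/4)/(3/2) = 251/6, q_W = (417 − 977/4)/(3/2) = 691/6.
Total output Q = 977/6, so price P = 420 - (3/2)·(977/6) = 703/4.

175.75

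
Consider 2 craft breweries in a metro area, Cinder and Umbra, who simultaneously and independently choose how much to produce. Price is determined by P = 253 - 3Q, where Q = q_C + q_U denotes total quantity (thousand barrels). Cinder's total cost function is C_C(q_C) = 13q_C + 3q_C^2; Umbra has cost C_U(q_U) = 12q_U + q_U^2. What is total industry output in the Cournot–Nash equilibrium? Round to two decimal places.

38.72

Cinder's profit: π_C = (253 - 3Q)q_C - (13q_C + 3q_C²). Setting ∂π_C/∂q_C = 0: 240 - 12q_C - 3(q_U) = 0.
Umbra's first-order condition: 241 - 8q_U - 3(q_C) = 0.
Best responses: q_C = (240 - 3q_U)/12, q_U = (241 - 3q_C)/8.
Substituting one into the other gives q_C = 399/29 and q_U = 724/29.
Total output Q = 399/29 + 724/29 = 1123/29.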